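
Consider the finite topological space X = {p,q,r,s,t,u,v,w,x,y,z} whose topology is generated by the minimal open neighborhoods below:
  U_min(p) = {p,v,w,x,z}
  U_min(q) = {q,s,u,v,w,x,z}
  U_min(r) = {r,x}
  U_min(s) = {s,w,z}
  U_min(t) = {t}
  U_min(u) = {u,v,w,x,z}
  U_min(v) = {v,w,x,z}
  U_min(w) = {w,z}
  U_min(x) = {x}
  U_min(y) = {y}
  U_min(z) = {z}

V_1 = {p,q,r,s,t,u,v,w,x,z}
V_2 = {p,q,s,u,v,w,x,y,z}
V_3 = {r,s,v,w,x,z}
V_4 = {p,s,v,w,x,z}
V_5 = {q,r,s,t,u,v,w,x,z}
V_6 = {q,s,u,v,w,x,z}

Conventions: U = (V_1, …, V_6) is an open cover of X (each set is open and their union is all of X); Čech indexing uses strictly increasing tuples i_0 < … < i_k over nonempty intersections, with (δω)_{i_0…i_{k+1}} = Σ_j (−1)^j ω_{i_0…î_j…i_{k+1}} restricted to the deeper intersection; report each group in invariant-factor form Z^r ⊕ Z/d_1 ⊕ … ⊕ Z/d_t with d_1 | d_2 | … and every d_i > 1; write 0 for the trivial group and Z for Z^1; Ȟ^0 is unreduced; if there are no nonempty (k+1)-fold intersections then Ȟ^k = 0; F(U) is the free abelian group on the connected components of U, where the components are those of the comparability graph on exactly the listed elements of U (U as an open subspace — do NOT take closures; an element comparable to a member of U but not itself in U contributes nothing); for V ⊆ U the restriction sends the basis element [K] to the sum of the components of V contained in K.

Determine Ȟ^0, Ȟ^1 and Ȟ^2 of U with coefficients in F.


Ȟ^0 ≅ Z^3, Ȟ^1 ≅ 0, Ȟ^2 ≅ 0

nonempty overlaps:
  V12={p,q,s,u,v,w,x,z} V13={r,s,v,w,x,z} V14={p,s,v,w,x,z} V15={q,r,s,t,u,v,w,x,z} V16={q,s,u,v,w,x,z} V23={s,v,w,x,z} V24={p,s,v,w,x,z} V25={q,s,u,v,w,x,z} V26={q,s,u,v,w,x,z} V34={s,v,w,x,z} V35={r,s,v,w,x,z} V36={s,v,w,x,z} V45={s,v,w,x,z} V46={s,v,w,x,z} V56={q,s,u,v,w,x,z}
  V123={s,v,w,x,z} V124={p,s,v,w,x,z} V125={q,s,u,v,w,x,z} V126={q,s,u,v,w,x,z} V134={s,v,w,x,z} V135={r,s,v,w,x,z} V136={s,v,w,x,z} V145={s,v,w,x,z} V146={s,v,w,x,z} V156={q,s,u,v,w,x,z} V234={s,v,w,x,z} V235={s,v,w,x,z} V236={s,v,w,x,z} V245={s,v,w,x,z} V246={s,v,w,x,z} V256={q,s,u,v,w,x,z} V345={s,v,w,x,z} V346={s,v,w,x,z} V356={s,v,w,x,z} V456={s,v,w,x,z}
  V1234={s,v,w,x,z} V1235={s,v,w,x,z} V1236={s,v,w,x,z} V1245={s,v,w,x,z} V1246={s,v,w,x,z} V1256={q,s,u,v,w,x,z} V1345={s,v,w,x,z} V1346={s,v,w,x,z} V1356={s,v,w,x,z} V1456={s,v,w,x,z} V2345={s,v,w,x,z} V2346={s,v,w,x,z} V2356={s,v,w,x,z} V2456={s,v,w,x,z} V3456={s,v,w,x,z}
  V12345={s,v,w,x,z} V12346={s,v,w,x,z} V12356={s,v,w,x,z} V12456={s,v,w,x,z} V13456={s,v,w,x,z} V23456={s,v,w,x,z}
  V123456={s,v,w,x,z}
components per intersection:
  V1: {p,q,r,s,u,v,w,x,z} {t}
  V2: {p,q,s,u,v,w,x,z} {y}
  V3: {r,s,v,w,x,z}
  V4: {p,s,v,w,x,z}
  V5: {q,r,s,u,v,w,x,z} {t}
  V6: {q,s,u,v,w,x,z}
  V12: {p,q,s,u,v,w,x,z}
  V13: {r,s,v,w,x,z}
  V14: {p,s,v,w,x,z}
  V15: {q,r,s,u,v,w,x,z} {t}
  V16: {q,s,u,v,w,x,z}
  V23: {s,v,w,x,z}
  V24: {p,s,v,w,x,z}
  V25: {q,s,u,v,w,x,z}
  V26: {q,s,u,v,w,x,z}
  V34: {s,v,w,x,z}
  V35: {r,s,v,w,x,z}
  V36: {s,v,w,x,z}
  V45: {s,v,w,x,z}
  V46: {s,v,w,x,z}
  V56: {q,s,u,v,w,x,z}
  V123: {s,v,w,x,z}
  V124: {p,s,v,w,x,z}
  V125: {q,s,u,v,w,x,z}
  V126: {q,s,u,v,w,x,z}
  V134: {s,v,w,x,z}
  V135: {r,s,v,w,x,z}
  V136: {s,v,w,x,z}
  V145: {s,v,w,x,z}
  V146: {s,v,w,x,z}
  V156: {q,s,u,v,w,x,z}
  V234: {s,v,w,x,z}
  V235: {s,v,w,x,z}
  V236: {s,v,w,x,z}
  V245: {s,v,w,x,z}
  V246: {s,v,w,x,z}
  V256: {q,s,u,v,w,x,z}
  V345: {s,v,w,x,z}
  V346: {s,v,w,x,z}
  V356: {s,v,w,x,z}
  V456: {s,v,w,x,z}
  V1234: {s,v,w,x,z}
  V1235: {s,v,w,x,z}
  V1236: {s,v,w,x,z}
  V1245: {s,v,w,x,z}
  V1246: {s,v,w,x,z}
  V1256: {q,s,u,v,w,x,z}
  V1345: {s,v,w,x,z}
  V1346: {s,v,w,x,z}
  V1356: {s,v,w,x,z}
  V1456: {s,v,w,x,z}
  V2345: {s,v,w,x,z}
  V2346: {s,v,w,x,z}
  V2356: {s,v,w,x,z}
  V2456: {s,v,w,x,z}
  V3456: {s,v,w,x,z}
  V12345: {s,v,w,x,z}
  V12346: {s,v,w,x,z}
  V12356: {s,v,w,x,z}
  V12456: {s,v,w,x,z}
  V13456: {s,v,w,x,z}
  V23456: {s,v,w,x,z}
  V123456: {s,v,w,x,z}
C dims 9,16,20,15; δ0: rk 6, SNF 1^6; δ1: rk 10, SNF 1^10; δ2: rk 10, SNF 1^10
degree 0: 9−6−0 = 3 → Ȟ^0 ≅ Z^3
degree 1: 16−10−6 = 0 → Ȟ^1 ≅ 0
degree 2: 20−10−10 = 0 → Ȟ^2 ≅ 0


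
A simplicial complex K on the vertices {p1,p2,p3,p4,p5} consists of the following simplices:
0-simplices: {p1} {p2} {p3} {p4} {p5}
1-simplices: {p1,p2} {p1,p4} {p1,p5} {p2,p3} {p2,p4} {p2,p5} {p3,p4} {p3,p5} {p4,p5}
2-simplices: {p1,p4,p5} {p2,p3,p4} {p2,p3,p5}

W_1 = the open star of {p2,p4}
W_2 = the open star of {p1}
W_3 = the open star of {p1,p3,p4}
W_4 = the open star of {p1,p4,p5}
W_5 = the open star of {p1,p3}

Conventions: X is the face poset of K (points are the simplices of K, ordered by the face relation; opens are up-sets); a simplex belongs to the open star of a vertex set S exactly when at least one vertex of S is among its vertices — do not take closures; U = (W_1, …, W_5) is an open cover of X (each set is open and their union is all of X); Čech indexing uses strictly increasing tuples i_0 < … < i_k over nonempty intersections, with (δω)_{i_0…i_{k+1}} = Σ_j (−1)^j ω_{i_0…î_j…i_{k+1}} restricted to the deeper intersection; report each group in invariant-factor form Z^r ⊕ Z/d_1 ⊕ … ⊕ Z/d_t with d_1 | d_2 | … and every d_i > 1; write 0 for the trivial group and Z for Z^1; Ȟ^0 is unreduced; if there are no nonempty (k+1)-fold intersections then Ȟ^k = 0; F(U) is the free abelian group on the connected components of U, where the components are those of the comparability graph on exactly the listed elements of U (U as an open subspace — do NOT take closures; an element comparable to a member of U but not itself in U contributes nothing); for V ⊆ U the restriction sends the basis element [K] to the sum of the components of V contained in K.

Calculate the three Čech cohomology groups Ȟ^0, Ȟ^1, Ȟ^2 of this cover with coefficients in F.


Ȟ^0 = Z; Ȟ^1 = Z^2; Ȟ^2 = 0

nonempty overlaps:
  W1={{p2},{p4},{p1,p2},{p1,p4},{p2,p3},{p2,p4},{p2,p5},{p3,p4},{p4,p5},{p1,p4,p5},{p2,p3,p4},{p2,p3,p5}} W2={{p1},{p1,p2},{p1,p4},{p1,p5},{p1,p4,p5}} W3={{p1},{p3},{p4},{p1,p2},{p1,p4},{p1,p5},{p2,p3},{p2,p4},{p3,p4},{p3,p5},{p4,p5},{p1,p4,p5},{p2,p3,p4},{p2,p3,p5}} W4={{p1},{p4},{p5},{p1,p2},{p1,p4},{p1,p5},{p2,p4},{p2,p5},{p3,p4},{p3,p5},{p4,p5},{p1,p4,p5},{p2,p3,p4},{p2,p3,p5}} W5={{p1},{p3},{p1,p2},{p1,p4},{p1,p5},{p2,p3},{p3,p4},{p3,p5},{p1,p4,p5},{p2,p3,p4},{p2,p3,p5}}
  W12={{p1,p2},{p1,p4},{p1,p4,p5}} W13={{p4},{p1,p2},{p1,p4},{p2,p3},{p2,p4},{p3,p4},{p4,p5},{p1,p4,p5},{p2,p3,p4},{p2,p3,p5}} W14={{p4},{p1,p2},{p1,p4},{p2,p4},{p2,p5},{p3,p4},{p4,p5},{p1,p4,p5},{p2,p3,p4},{p2,p3,p5}} W15={{p1,p2},{p1,p4},{p2,p3},{p3,p4},{p1,p4,p5},{p2,p3,p4},{p2,p3,p5}} W23={{p1},{p1,p2},{p1,p4},{p1,p5},{p1,p4,p5}} W24={{p1},{p1,p2},{p1,p4},{p1,p5},{p1,p4,p5}} W25={{p1},{p1,p2},{p1,p4},{p1,p5},{p1,p4,p5}} W34={{p1},{p4},{p1,p2},{p1,p4},{p1,p5},{p2,p4},{p3,p4},{p3,p5},{p4,p5},{p1,p4,p5},{p2,p3,p4},{p2,p3,p5}} W35={{p1},{p3},{p1,p2},{p1,p4},{p1,p5},{p2,p3},{p3,p4},{p3,p5},{p1,p4,p5},{p2,p3,p4},{p2,p3,p5}} W45={{p1},{p1,p2},{p1,p4},{p1,p5},{p3,p4},{p3,p5},{p1,p4,p5},{p2,p3,p4},{p2,p3,p5}}
  W123={{p1,p2},{p1,p4},{p1,p4,p5}} W124={{p1,p2},{p1,p4},{p1,p4,p5}} W125={{p1,p2},{p1,p4},{p1,p4,p5}} W134={{p4},{p1,p2},{p1,p4},{p2,p4},{p3,p4},{p4,p5},{p1,p4,p5},{p2,p3,p4},{p2,p3,p5}} W135={{p1,p2},{p1,p4},{p2,p3},{p3,p4},{p1,p4,p5},{p2,p3,p4},{p2,p3,p5}} W145={{p1,p2},{p1,p4},{p3,p4},{p1,p4,p5},{p2,p3,p4},{p2,p3,p5}} W234={{p1},{p1,p2},{p1,p4},{p1,p5},{p1,p4,p5}} W235={{p1},{p1,p2},{p1,p4},{p1,p5},{p1,p4,p5}} W245={{p1},{p1,p2},{p1,p4},{p1,p5},{p1,p4,p5}} W345={{p1},{p1,p2},{p1,p4},{p1,p5},{p3,p4},{p3,p5},{p1,p4,p5},{p2,p3,p4},{p2,p3,p5}}
  W1234={{p1,p2},{p1,p4},{p1,p4,p5}} W1235={{p1,p2},{p1,p4},{p1,p4,p5}} W1245={{p1,p2},{p1,p4},{p1,p4,p5}} W1345={{p1,p2},{p1,p4},{p3,p4},{p1,p4,p5},{p2,p3,p4},{p2,p3,p5}} W2345={{p1},{p1,p2},{p1,p4},{p1,p5},{p1,p4,p5}}
  W12345={{p1,p2},{p1,p4},{p1,p4,p5}}
components per intersection:
  W1: {{p2},{p4},{p1,p2},{p1,p4},{p2,p3},{p2,p4},{p2,p5},{p3,p4},{p4,p5},{p1,p4,p5},{p2,p3,p4},{p2,p3,p5}}
  W2: {{p1},{p1,p2},{p1,p4},{p1,p5},{p1,p4,p5}}
  W3: {{p1},{p3},{p4},{p1,p2},{p1,p4},{p1,p5},{p2,p3},{p2,p4},{p3,p4},{p3,p5},{p4,p5},{p1,p4,p5},{p2,p3,p4},{p2,p3,p5}}
  W4: {{p1},{p4},{p5},{p1,p2},{p1,p4},{p1,p5},{p2,p4},{p2,p5},{p3,p4},{p3,p5},{p4,p5},{p1,p4,p5},{p2,p3,p4},{p2,p3,p5}}
  W5: {{p1},{p1,p2},{p1,p4},{p1,p5},{p1,p4,p5}} {{p3},{p2,p3},{p3,p4},{p3,p5},{p2,p3,p4},{p2,p3,p5}}
  W12: {{p1,p2}} {{p1,p4},{p1,p4,p5}}
  W13: {{p4},{p1,p4},{p2,p3},{p2,p4},{p3,p4},{p4,p5},{p1,p4,p5},{p2,p3,p4},{p2,p3,p5}} {{p1,p2}}
  W14: {{p4},{p1,p4},{p2,p4},{p3,p4},{p4,p5},{p1,p4,p5},{p2,p3,p4}} {{p1,p2}} {{p2,p5},{p2,p3,p5}}
  W15: {{p1,p2}} {{p1,p4},{p1,p4,p5}} {{p2,p3},{p3,p4},{p2,p3,p4},{p2,p3,p5}}
  W23: {{p1},{p1,p2},{p1,p4},{p1,p5},{p1,p4,p5}}
  W24: {{p1},{p1,p2},{p1,p4},{p1,p5},{p1,p4,p5}}
  W25: {{p1},{p1,p2},{p1,p4},{p1,p5},{p1,p4,p5}}
  W34: {{p1},{p4},{p1,p2},{p1,p4},{p1,p5},{p2,p4},{p3,p4},{p4,p5},{p1,p4,p5},{p2,p3,p4}} {{p3,p5},{p2,p3,p5}}
  W35: {{p1},{p1,p2},{p1,p4},{p1,p5},{p1,p4,p5}} {{p3},{p2,p3},{p3,p4},{p3,p5},{p2,p3,p4},{p2,p3,p5}}
  W45: {{p1},{p1,p2},{p1,p4},{p1,p5},{p1,p4,p5}} {{p3,p4},{p2,p3,p4}} {{p3,p5},{p2,p3,p5}}
  W123: {{p1,p2}} {{p1,p4},{p1,p4,p5}}
  W124: {{p1,p2}} {{p1,p4},{p1,p4,p5}}
  W125: {{p1,p2}} {{p1,p4},{p1,p4,p5}}
  W134: {{p4},{p1,p4},{p2,p4},{p3,p4},{p4,p5},{p1,p4,p5},{p2,p3,p4}} {{p1,p2}} {{p2,p3,p5}}
  W135: {{p1,p2}} {{p1,p4},{p1,p4,p5}} {{p2,p3},{p3,p4},{p2,p3,p4},{p2,p3,p5}}
  W145: {{p1,p2}} {{p1,p4},{p1,p4,p5}} {{p3,p4},{p2,p3,p4}} {{p2,p3,p5}}
  W234: {{p1},{p1,p2},{p1,p4},{p1,p5},{p1,p4,p5}}
  W235: {{p1},{p1,p2},{p1,p4},{p1,p5},{p1,p4,p5}}
  W245: {{p1},{p1,p2},{p1,p4},{p1,p5},{p1,p4,p5}}
  W345: {{p1},{p1,p2},{p1,p4},{p1,p5},{p1,p4,p5}} {{p3,p4},{p2,p3,p4}} {{p3,p5},{p2,p3,p5}}
  W1234: {{p1,p2}} {{p1,p4},{p1,p4,p5}}
  W1235: {{p1,p2}} {{p1,p4},{p1,p4,p5}}
  W1245: {{p1,p2}} {{p1,p4},{p1,p4,p5}}
  W1345: {{p1,p2}} {{p1,p4},{p1,p4,p5}} {{p3,p4},{p2,p3,p4}} {{p2,p3,p5}}
  W2345: {{p1},{p1,p2},{p1,p4},{p1,p5},{p1,p4,p5}}
  W12345: {{p1,p2}} {{p1,p4},{p1,p4,p5}}
C dims 6,20,22,11; δ0: rk 5, SNF 1^5; δ1: rk 13, SNF 1^13; δ2: rk 9, SNF 1^9
degree 0: 6−5−0 = 1 → Ȟ^0 ≅ Z
degree 1: 20−13−5 = 2 → Ȟ^1 ≅ Z^2
degree 2: 22−9−13 = 0 → Ȟ^2 ≅ 0


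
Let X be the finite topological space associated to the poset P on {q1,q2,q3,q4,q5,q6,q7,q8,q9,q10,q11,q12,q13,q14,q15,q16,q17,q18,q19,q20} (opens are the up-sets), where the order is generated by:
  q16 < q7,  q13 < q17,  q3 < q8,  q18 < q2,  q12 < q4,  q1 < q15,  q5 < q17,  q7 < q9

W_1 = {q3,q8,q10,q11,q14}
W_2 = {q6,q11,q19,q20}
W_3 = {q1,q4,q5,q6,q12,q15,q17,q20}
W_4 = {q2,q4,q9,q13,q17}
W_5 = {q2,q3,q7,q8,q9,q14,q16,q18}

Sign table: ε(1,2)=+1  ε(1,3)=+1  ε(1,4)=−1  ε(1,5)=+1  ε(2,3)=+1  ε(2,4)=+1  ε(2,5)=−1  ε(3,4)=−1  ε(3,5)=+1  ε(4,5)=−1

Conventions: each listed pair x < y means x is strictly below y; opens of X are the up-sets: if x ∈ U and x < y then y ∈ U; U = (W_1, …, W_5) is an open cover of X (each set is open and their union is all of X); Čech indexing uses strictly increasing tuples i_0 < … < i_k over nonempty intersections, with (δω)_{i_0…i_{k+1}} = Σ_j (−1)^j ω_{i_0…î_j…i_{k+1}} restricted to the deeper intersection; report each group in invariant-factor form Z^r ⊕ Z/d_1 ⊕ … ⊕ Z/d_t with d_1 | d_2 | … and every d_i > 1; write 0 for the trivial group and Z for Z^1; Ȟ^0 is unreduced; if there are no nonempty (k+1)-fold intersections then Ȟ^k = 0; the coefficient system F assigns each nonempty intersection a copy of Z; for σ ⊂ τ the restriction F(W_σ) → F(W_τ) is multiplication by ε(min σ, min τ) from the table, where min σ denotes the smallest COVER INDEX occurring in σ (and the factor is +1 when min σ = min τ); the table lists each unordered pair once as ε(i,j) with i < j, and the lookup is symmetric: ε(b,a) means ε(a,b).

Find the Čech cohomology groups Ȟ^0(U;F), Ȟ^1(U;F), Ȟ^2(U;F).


Ȟ^0(U;F) ≅ Z,  Ȟ^1(U;F) ≅ Z,  Ȟ^2(U;F) ≅ 0

intersection data:
  W12={q11} W15={q3,q8,q14} W23={q6,q20} W34={q4,q17} W45={q2,q9}
C dims 5,5; δ0: rk 4, SNF 1^4
Ȟ^0 = (5 − 4) − 0 = 1, so Ȟ^0 ≅ Z
Ȟ^1 = (5 − 0) − 4 = 1, so Ȟ^1 ≅ Z
Ȟ^2 = (0 − 0) − 0 = 0, so Ȟ^2 ≅ 0


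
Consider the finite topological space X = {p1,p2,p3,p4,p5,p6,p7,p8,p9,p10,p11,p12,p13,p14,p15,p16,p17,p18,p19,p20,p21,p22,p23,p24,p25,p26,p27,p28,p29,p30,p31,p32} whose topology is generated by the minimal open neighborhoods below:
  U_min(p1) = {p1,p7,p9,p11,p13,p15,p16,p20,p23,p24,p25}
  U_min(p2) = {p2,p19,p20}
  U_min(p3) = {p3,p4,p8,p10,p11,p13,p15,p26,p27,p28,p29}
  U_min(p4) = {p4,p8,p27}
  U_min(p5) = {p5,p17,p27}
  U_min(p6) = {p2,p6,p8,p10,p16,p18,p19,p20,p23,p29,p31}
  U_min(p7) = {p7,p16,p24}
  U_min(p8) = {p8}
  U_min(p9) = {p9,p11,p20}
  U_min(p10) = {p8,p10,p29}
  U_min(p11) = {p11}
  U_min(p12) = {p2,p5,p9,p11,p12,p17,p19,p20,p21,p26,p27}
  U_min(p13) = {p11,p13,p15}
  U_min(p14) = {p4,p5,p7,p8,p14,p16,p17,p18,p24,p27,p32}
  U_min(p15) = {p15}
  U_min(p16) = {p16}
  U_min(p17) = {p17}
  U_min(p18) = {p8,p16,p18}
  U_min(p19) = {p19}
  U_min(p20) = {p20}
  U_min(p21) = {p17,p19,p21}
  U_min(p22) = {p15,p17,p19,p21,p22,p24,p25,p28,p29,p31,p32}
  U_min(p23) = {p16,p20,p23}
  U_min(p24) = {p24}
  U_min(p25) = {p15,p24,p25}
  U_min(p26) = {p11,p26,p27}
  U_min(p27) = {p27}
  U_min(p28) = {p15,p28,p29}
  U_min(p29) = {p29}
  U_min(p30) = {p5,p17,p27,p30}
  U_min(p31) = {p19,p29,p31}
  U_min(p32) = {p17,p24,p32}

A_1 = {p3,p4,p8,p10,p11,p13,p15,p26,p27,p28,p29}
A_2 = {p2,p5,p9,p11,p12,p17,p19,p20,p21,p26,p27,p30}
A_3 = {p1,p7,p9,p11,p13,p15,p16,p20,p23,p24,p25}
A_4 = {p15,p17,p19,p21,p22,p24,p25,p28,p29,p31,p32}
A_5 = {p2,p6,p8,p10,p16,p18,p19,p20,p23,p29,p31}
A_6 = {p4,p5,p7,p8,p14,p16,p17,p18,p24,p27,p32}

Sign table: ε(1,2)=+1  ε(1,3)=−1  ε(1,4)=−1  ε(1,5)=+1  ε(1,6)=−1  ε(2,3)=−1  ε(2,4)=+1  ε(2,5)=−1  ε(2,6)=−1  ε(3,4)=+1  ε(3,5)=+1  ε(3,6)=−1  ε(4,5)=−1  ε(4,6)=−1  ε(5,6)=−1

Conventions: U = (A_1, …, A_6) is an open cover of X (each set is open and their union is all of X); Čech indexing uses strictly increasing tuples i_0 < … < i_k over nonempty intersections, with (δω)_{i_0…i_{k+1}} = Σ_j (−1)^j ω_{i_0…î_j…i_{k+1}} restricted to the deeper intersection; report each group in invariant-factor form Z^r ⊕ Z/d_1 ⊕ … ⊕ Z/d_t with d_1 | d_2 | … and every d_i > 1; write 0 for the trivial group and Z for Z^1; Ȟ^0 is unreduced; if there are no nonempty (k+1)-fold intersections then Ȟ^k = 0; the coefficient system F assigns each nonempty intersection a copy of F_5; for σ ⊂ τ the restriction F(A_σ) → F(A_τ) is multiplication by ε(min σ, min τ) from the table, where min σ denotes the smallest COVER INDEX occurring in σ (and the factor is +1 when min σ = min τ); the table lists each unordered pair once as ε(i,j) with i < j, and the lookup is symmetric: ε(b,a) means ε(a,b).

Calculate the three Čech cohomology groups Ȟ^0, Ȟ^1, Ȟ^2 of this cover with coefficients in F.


Ȟ^0(U;F) ≅ 0; Ȟ^1(U;F) ≅ 0; Ȟ^2(U;F) ≅ Z/5

nerve simplices:
  A12={p11,p26,p27} A13={p11,p13,p15} A14={p15,p28,p29} A15={p8,p10,p29} A16={p4,p8,p27} A23={p9,p11,p20} A24={p17,p19,p21} A25={p2,p19,p20} A26={p5,p17,p27} A34={p15,p24,p25} A35={p16,p20,p23} A36={p7,p16,p24} A45={p19,p29,p31} A46={p17,p24,p32} A56={p8,p16,p18}
  A123={p11} A126={p27} A134={p15} A145={p29} A156={p8} A235={p20} A245={p19} A246={p17} A346={p24} A356={p16}
C dims 6,15,10; δ0: rk_F5 6; δ1: rk_F5 9
degree 0: 6−6−0 = 0 → Ȟ^0 ≅ 0
degree 1: 15−9−6 = 0 → Ȟ^1 ≅ 0
degree 2: 10−0−9 = 1 → Ȟ^2 ≅ Z/5


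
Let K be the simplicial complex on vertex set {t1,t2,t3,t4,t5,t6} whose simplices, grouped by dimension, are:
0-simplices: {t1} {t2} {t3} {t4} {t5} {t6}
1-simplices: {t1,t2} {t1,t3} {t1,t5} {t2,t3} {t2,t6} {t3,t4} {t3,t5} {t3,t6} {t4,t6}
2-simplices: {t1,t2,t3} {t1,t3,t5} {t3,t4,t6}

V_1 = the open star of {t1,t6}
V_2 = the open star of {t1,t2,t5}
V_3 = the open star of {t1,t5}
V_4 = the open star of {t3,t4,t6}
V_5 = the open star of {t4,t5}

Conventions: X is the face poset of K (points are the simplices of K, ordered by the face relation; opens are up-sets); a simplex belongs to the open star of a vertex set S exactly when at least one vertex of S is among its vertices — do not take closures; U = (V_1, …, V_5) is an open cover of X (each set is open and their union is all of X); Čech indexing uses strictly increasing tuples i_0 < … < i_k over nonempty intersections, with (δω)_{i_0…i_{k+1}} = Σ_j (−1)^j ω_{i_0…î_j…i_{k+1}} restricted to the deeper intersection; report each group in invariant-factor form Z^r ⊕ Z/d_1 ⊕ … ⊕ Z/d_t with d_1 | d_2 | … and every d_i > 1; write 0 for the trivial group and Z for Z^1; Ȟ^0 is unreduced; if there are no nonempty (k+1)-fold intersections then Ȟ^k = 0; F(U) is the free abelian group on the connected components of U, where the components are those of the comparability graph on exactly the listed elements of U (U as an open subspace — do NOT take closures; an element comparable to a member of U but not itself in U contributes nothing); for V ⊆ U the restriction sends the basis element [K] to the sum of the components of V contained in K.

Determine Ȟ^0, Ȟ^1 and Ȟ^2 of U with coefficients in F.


Ȟ^0 = Z, Ȟ^1 = Z, Ȟ^2 = 0

nerve of the cover:
  V1={{t1},{t6},{t1,t2},{t1,t3},{t1,t5},{t2,t6},{t3,t6},{t4,t6},{t1,t2,t3},{t1,t3,t5},{t3,t4,t6}} V2={{t1},{t2},{t5},{t1,t2},{t1,t3},{t1,t5},{t2,t3},{t2,t6},{t3,t5},{t1,t2,t3},{t1,t3,t5}} V3={{t1},{t5},{t1,t2},{t1,t3},{t1,t5},{t3,t5},{t1,t2,t3},{t1,t3,t5}} V4={{t3},{t4},{t6},{t1,t3},{t2,t3},{t2,t6},{t3,t4},{t3,t5},{t3,t6},{t4,t6},{t1,t2,t3},{t1,t3,t5},{t3,t4,t6}} V5={{t4},{t5},{t1,t5},{t3,t4},{t3,t5},{t4,t6},{t1,t3,t5},{t3,t4,t6}}
  V12={{t1},{t1,t2},{t1,t3},{t1,t5},{t2,t6},{t1,t2,t3},{t1,t3,t5}} V13={{t1},{t1,t2},{t1,t3},{t1,t5},{t1,t2,t3},{t1,t3,t5}} V14={{t6},{t1,t3},{t2,t6},{t3,t6},{t4,t6},{t1,t2,t3},{t1,t3,t5},{t3,t4,t6}} V15={{t1,t5},{t4,t6},{t1,t3,t5},{t3,t4,t6}} V23={{t1},{t5},{t1,t2},{t1,t3},{t1,t5},{t3,t5},{t1,t2,t3},{t1,t3,t5}} V24={{t1,t3},{t2,t3},{t2,t6},{t3,t5},{t1,t2,t3},{t1,t3,t5}} V25={{t5},{t1,t5},{t3,t5},{t1,t3,t5}} V34={{t1,t3},{t3,t5},{t1,t2,t3},{t1,t3,t5}} V35={{t5},{t1,t5},{t3,t5},{t1,t3,t5}} V45={{t4},{t3,t4},{t3,t5},{t4,t6},{t1,t3,t5},{t3,t4,t6}}
  V123={{t1},{t1,t2},{t1,t3},{t1,t5},{t1,t2,t3},{t1,t3,t5}} V124={{t1,t3},{t2,t6},{t1,t2,t3},{t1,t3,t5}} V125={{t1,t5},{t1,t3,t5}} V134={{t1,t3},{t1,t2,t3},{t1,t3,t5}} V135={{t1,t5},{t1,t3,t5}} V145={{t4,t6},{t1,t3,t5},{t3,t4,t6}} V234={{t1,t3},{t3,t5},{t1,t2,t3},{t1,t3,t5}} V235={{t5},{t1,t5},{t3,t5},{t1,t3,t5}} V245={{t3,t5},{t1,t3,t5}} V345={{t3,t5},{t1,t3,t5}}
  V1234={{t1,t3},{t1,t2,t3},{t1,t3,t5}} V1235={{t1,t5},{t1,t3,t5}} V1245={{t1,t3,t5}} V1345={{t1,t3,t5}} V2345={{t3,t5},{t1,t3,t5}}
  V12345={{t1,t3,t5}}
components per intersection:
  V1: {{t1},{t1,t2},{t1,t3},{t1,t5},{t1,t2,t3},{t1,t3,t5}} {{t6},{t2,t6},{t3,t6},{t4,t6},{t3,t4,t6}}
  V2: {{t1},{t2},{t5},{t1,t2},{t1,t3},{t1,t5},{t2,t3},{t2,t6},{t3,t5},{t1,t2,t3},{t1,t3,t5}}
  V3: {{t1},{t5},{t1,t2},{t1,t3},{t1,t5},{t3,t5},{t1,t2,t3},{t1,t3,t5}}
  V4: {{t3},{t4},{t6},{t1,t3},{t2,t3},{t2,t6},{t3,t4},{t3,t5},{t3,t6},{t4,t6},{t1,t2,t3},{t1,t3,t5},{t3,t4,t6}}
  V5: {{t4},{t3,t4},{t4,t6},{t3,t4,t6}} {{t5},{t1,t5},{t3,t5},{t1,t3,t5}}
  V12: {{t1},{t1,t2},{t1,t3},{t1,t5},{t1,t2,t3},{t1,t3,t5}} {{t2,t6}}
  V13: {{t1},{t1,t2},{t1,t3},{t1,t5},{t1,t2,t3},{t1,t3,t5}}
  V14: {{t6},{t2,t6},{t3,t6},{t4,t6},{t3,t4,t6}} {{t1,t3},{t1,t2,t3},{t1,t3,t5}}
  V15: {{t1,t5},{t1,t3,t5}} {{t4,t6},{t3,t4,t6}}
  V23: {{t1},{t5},{t1,t2},{t1,t3},{t1,t5},{t3,t5},{t1,t2,t3},{t1,t3,t5}}
  V24: {{t1,t3},{t2,t3},{t3,t5},{t1,t2,t3},{t1,t3,t5}} {{t2,t6}}
  V25: {{t5},{t1,t5},{t3,t5},{t1,t3,t5}}
  V34: {{t1,t3},{t3,t5},{t1,t2,t3},{t1,t3,t5}}
  V35: {{t5},{t1,t5},{t3,t5},{t1,t3,t5}}
  V45: {{t4},{t3,t4},{t4,t6},{t3,t4,t6}} {{t3,t5},{t1,t3,t5}}
  V123: {{t1},{t1,t2},{t1,t3},{t1,t5},{t1,t2,t3},{t1,t3,t5}}
  V124: {{t1,t3},{t1,t2,t3},{t1,t3,t5}} {{t2,t6}}
  V125: {{t1,t5},{t1,t3,t5}}
  V134: {{t1,t3},{t1,t2,t3},{t1,t3,t5}}
  V135: {{t1,t5},{t1,t3,t5}}
  V145: {{t4,t6},{t3,t4,t6}} {{t1,t3,t5}}
  V234: {{t1,t3},{t3,t5},{t1,t2,t3},{t1,t3,t5}}
  V235: {{t5},{t1,t5},{t3,t5},{t1,t3,t5}}
  V245: {{t3,t5},{t1,t3,t5}}
  V345: {{t3,t5},{t1,t3,t5}}
  V1234: {{t1,t3},{t1,t2,t3},{t1,t3,t5}}
  V1235: {{t1,t5},{t1,t3,t5}}
  V1245: {{t1,t3,t5}}
  V1345: {{t1,t3,t5}}
  V2345: {{t3,t5},{t1,t3,t5}}
  V12345: {{t1,t3,t5}}
C dims 7,15,12,5; δ0: rk 6, SNF 1^6; δ1: rk 8, SNF 1^8; δ2: rk 4, SNF 1^4
Ȟ^0 = (7 − 6) − 0 = 1, so Ȟ^0 ≅ Z
Ȟ^1 = (15 − 8) − 6 = 1, so Ȟ^1 ≅ Z
Ȟ^2 = (12 − 4) − 8 = 0, so Ȟ^2 ≅ 0


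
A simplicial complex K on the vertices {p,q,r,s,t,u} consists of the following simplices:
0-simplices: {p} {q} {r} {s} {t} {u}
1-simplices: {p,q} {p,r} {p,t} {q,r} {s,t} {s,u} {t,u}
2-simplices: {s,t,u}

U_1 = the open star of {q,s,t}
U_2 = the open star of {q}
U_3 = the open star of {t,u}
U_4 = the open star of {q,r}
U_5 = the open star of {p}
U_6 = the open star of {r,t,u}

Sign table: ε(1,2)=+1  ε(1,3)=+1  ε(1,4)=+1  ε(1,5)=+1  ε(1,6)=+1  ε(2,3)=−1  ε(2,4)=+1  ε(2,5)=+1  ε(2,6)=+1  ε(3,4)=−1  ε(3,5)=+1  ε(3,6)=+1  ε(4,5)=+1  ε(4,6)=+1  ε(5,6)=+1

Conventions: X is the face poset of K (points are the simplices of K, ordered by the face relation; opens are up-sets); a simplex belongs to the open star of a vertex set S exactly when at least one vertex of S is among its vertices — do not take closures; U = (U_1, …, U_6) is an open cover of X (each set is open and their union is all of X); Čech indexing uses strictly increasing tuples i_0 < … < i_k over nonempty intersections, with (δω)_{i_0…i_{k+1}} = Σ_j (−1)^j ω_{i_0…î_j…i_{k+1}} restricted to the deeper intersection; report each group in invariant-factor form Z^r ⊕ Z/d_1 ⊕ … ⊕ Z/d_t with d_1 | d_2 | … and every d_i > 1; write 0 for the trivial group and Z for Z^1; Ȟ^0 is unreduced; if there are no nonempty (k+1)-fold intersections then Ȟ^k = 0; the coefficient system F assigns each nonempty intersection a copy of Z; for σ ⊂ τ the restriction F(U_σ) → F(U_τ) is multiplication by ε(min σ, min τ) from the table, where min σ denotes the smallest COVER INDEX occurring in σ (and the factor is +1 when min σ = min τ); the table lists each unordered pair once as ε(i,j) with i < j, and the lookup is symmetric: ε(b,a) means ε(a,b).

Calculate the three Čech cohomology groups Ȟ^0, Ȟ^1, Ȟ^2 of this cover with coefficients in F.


nerve of the cover:
  U1={{q},{s},{t},{p,q},{p,t},{q,r},{s,t},{s,u},{t,u},{s,t,u}} U2={{q},{p,q},{q,r}} U3={{t},{u},{p,t},{s,t},{s,u},{t,u},{s,t,u}} U4={{q},{r},{p,q},{p,r},{q,r}} U5={{p},{p,q},{p,r},{p,t}} U6={{r},{t},{u},{p,r},{p,t},{q,r},{s,t},{s,u},{t,u},{s,t,u}}
  U12={{q},{p,q},{q,r}} U13={{t},{p,t},{s,t},{s,u},{t,u},{s,t,u}} U14={{q},{p,q},{q,r}} U15={{p,q},{p,t}} U16={{t},{p,t},{q,r},{s,t},{s,u},{t,u},{s,t,u}} U24={{q},{p,q},{q,r}} U25={{p,q}} U26={{q,r}} U35={{p,t}} U36={{t},{u},{p,t},{s,t},{s,u},{t,u},{s,t,u}} U45={{p,q},{p,r}} U46={{r},{p,r},{q,r}} U56={{p,r},{p,t}}
  U124={{q},{p,q},{q,r}} U125={{p,q}} U126={{q,r}} U135={{p,t}} U136={{t},{p,t},{s,t},{s,u},{t,u},{s,t,u}} U145={{p,q}} U146={{q,r}} U156={{p,t}} U245={{p,q}} U246={{q,r}} U356={{p,t}} U456={{p,r}}
  U1245={{p,q}} U1246={{q,r}} U1356={{p,t}}
C dims 6,13,12,3; δ0: rk 5, SNF 1^5; δ1: rk 8, SNF 1^8; δ2: rk 3, SNF 1^3
Ȟ^0 = (6 − 5) − 0 = 1, so Ȟ^0 ≅ Z
Ȟ^1 = (13 − 8) − 5 = 0, so Ȟ^1 ≅ 0
Ȟ^2 = (12 − 3) − 8 = 1, so Ȟ^2 ≅ Z

Ȟ^0(U;F) ≅ Z; Ȟ^1(U;F) ≅ 0; Ȟ^2(U;F) ≅ Z


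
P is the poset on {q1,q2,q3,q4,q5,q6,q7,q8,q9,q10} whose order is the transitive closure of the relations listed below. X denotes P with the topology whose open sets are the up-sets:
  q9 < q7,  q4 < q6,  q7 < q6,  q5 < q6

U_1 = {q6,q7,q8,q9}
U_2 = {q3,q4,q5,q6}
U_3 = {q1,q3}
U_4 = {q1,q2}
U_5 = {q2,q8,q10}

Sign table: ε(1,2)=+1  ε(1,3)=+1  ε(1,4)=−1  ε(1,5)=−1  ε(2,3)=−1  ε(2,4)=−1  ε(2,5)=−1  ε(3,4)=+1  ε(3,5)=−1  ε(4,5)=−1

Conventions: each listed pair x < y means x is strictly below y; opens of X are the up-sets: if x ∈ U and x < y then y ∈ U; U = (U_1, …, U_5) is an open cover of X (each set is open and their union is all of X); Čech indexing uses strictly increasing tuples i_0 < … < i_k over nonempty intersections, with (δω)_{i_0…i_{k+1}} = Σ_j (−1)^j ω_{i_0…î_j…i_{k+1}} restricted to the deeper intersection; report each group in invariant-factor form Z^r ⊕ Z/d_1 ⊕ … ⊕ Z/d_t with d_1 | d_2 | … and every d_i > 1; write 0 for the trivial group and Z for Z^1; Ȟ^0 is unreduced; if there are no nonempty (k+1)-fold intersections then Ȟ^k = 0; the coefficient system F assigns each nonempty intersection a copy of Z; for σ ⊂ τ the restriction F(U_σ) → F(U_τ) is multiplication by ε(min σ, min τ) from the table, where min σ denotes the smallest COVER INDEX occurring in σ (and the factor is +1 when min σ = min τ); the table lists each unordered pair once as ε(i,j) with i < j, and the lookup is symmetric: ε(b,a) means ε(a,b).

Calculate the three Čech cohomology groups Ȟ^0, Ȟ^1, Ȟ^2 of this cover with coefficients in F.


Ȟ^0(U;F) ≅ 0, Ȟ^1(U;F) ≅ Z/2, Ȟ^2(U;F) ≅ 0

nerve of the cover:
  U12={q6} U15={q8} U23={q3} U34={q1} U45={q2}
C dims 5,5; δ0: rk 5, SNF 1^4·2
Ȟ^0 = (5 − 5) − 0 = 0, so Ȟ^0 ≅ 0
Ȟ^1 = (5 − 0) − 5 = 0 plus torsion [2], so Ȟ^1 ≅ Z/2
Ȟ^2 = (0 − 0) − 0 = 0, so Ȟ^2 ≅ 0


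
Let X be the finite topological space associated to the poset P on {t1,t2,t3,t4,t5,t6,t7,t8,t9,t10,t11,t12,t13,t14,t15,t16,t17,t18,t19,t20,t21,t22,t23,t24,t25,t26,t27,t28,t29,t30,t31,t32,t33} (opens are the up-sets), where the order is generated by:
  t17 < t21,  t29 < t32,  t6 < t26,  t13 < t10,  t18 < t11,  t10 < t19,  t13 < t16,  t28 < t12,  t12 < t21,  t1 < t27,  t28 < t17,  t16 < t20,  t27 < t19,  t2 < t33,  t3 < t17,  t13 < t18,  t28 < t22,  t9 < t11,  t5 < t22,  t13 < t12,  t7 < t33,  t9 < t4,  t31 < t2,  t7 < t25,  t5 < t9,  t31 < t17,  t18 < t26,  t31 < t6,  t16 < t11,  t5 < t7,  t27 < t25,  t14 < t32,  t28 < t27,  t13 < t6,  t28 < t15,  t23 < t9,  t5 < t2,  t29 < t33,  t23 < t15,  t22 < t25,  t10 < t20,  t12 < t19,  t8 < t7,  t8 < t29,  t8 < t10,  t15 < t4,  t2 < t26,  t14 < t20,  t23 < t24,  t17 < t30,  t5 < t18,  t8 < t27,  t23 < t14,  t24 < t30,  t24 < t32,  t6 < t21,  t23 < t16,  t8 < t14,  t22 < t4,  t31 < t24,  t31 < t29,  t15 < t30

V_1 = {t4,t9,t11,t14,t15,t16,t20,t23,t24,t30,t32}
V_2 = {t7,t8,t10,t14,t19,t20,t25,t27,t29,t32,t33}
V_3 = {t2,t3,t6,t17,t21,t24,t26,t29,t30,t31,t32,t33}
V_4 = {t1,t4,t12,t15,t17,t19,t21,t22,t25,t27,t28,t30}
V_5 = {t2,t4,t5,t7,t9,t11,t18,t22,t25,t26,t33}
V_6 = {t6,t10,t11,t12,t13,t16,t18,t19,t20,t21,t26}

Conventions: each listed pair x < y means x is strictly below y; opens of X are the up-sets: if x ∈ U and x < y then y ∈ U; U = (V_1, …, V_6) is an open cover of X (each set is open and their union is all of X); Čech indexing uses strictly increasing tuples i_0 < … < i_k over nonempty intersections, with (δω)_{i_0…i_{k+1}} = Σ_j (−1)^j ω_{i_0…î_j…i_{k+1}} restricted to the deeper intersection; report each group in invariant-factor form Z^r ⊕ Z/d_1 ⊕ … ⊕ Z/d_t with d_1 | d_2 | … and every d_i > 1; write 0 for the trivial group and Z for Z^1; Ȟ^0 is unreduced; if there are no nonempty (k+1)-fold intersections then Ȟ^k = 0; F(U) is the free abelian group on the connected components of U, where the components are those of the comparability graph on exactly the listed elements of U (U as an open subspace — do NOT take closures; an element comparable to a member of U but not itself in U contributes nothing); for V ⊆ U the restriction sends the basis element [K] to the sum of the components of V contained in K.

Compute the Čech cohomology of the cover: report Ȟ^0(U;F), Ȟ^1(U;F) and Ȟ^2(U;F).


nerve of the cover:
  V12={t14,t20,t32} V13={t24,t30,t32} V14={t4,t15,t30} V15={t4,t9,t11} V16={t11,t16,t20} V23={t29,t32,t33} V24={t19,t25,t27} V25={t7,t25,t33} V26={t10,t19,t20} V34={t17,t21,t30} V35={t2,t26,t33} V36={t6,t21,t26} V45={t4,t22,t25} V46={t12,t19,t21} V56={t11,t18,t26}
  V123={t32} V126={t20} V134={t30} V145={t4} V156={t11} V235={t33} V245={t25} V246={t19} V346={t21} V356={t26}
components per intersection:
  V1: {t4,t9,t11,t14,t15,t16,t20,t23,t24,t30,t32}
  V2: {t7,t8,t10,t14,t19,t20,t25,t27,t29,t32,t33}
  V3: {t2,t3,t6,t17,t21,t24,t26,t29,t30,t31,t32,t33}
  V4: {t1,t4,t12,t15,t17,t19,t21,t22,t25,t27,t28,t30}
  V5: {t2,t4,t5,t7,t9,t11,t18,t22,t25,t26,t33}
  V6: {t6,t10,t11,t12,t13,t16,t18,t19,t20,t21,t26}
  V12: {t14,t20,t32}
  V13: {t24,t30,t32}
  V14: {t4,t15,t30}
  V15: {t4,t9,t11}
  V16: {t11,t16,t20}
  V23: {t29,t32,t33}
  V24: {t19,t25,t27}
  V25: {t7,t25,t33}
  V26: {t10,t19,t20}
  V34: {t17,t21,t30}
  V35: {t2,t26,t33}
  V36: {t6,t21,t26}
  V45: {t4,t22,t25}
  V46: {t12,t19,t21}
  V56: {t11,t18,t26}
  V123: {t32}
  V126: {t20}
  V134: {t30}
  V145: {t4}
  V156: {t11}
  V235: {t33}
  V245: {t25}
  V246: {t19}
  V346: {t21}
  V356: {t26}
C dims 6,15,10; δ0: rk 5, SNF 1^5; δ1: rk 10, SNF 1^9·2
Ȟ^0 = (6 − 5) − 0 = 1, so Ȟ^0 ≅ Z
Ȟ^1 = (15 − 10) − 5 = 0, so Ȟ^1 ≅ 0
Ȟ^2 = (10 − 0) − 10 = 0 plus torsion [2], so Ȟ^2 ≅ Z/2

Ȟ^0 = Z; Ȟ^1 = 0; Ȟ^2 = Z/2


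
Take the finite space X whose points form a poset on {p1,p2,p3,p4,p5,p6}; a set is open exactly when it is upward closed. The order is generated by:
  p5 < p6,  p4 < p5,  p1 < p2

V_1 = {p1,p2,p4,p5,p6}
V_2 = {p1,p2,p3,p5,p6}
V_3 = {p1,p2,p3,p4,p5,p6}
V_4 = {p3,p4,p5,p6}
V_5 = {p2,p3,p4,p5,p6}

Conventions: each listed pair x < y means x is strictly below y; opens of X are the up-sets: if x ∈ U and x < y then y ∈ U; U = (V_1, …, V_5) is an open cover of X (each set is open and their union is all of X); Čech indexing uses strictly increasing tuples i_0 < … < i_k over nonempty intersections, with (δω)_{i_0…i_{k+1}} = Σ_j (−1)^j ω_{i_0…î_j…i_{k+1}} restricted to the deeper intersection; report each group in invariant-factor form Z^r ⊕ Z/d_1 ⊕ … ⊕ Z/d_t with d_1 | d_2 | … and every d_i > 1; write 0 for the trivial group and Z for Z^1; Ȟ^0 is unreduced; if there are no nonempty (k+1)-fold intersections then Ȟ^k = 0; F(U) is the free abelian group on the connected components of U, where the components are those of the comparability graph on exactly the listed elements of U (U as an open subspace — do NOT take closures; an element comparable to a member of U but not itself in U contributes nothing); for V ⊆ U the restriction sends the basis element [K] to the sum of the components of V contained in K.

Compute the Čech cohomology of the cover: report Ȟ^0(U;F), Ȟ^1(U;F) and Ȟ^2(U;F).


nonempty overlaps:
  V12={p1,p2,p5,p6} V13={p1,p2,p4,p5,p6} V14={p4,p5,p6} V15={p2,p4,p5,p6} V23={p1,p2,p3,p5,p6} V24={p3,p5,p6} V25={p2,p3,p5,p6} V34={p3,p4,p5,p6} V35={p2,p3,p4,p5,p6} V45={p3,p4,p5,p6}
  V123={p1,p2,p5,p6} V124={p5,p6} V125={p2,p5,p6} V134={p4,p5,p6} V135={p2,p4,p5,p6} V145={p4,p5,p6} V234={p3,p5,p6} V235={p2,p3,p5,p6} V245={p3,p5,p6} V345={p3,p4,p5,p6}
  V1234={p5,p6} V1235={p2,p5,p6} V1245={p5,p6} V1345={p4,p5,p6} V2345={p3,p5,p6}
  V12345={p5,p6}
components per intersection:
  V1: {p1,p2} {p4,p5,p6}
  V2: {p1,p2} {p3} {p5,p6}
  V3: {p1,p2} {p3} {p4,p5,p6}
  V4: {p3} {p4,p5,p6}
  V5: {p2} {p3} {p4,p5,p6}
  V12: {p1,p2} {p5,p6}
  V13: {p1,p2} {p4,p5,p6}
  V14: {p4,p5,p6}
  V15: {p2} {p4,p5,p6}
  V23: {p1,p2} {p3} {p5,p6}
  V24: {p3} {p5,p6}
  V25: {p2} {p3} {p5,p6}
  V34: {p3} {p4,p5,p6}
  V35: {p2} {p3} {p4,p5,p6}
  V45: {p3} {p4,p5,p6}
  V123: {p1,p2} {p5,p6}
  V124: {p5,p6}
  V125: {p2} {p5,p6}
  V134: {p4,p5,p6}
  V135: {p2} {p4,p5,p6}
  V145: {p4,p5,p6}
  V234: {p3} {p5,p6}
  V235: {p2} {p3} {p5,p6}
  V245: {p3} {p5,p6}
  V345: {p3} {p4,p5,p6}
  V1234: {p5,p6}
  V1235: {p2} {p5,p6}
  V1245: {p5,p6}
  V1345: {p4,p5,p6}
  V2345: {p3} {p5,p6}
  V12345: {p5,p6}
C dims 13,22,18,7; δ0: rk 10, SNF 1^10; δ1: rk 12, SNF 1^12; δ2: rk 6, SNF 1^6
degree 0: 13−10−0 = 3 → Ȟ^0 ≅ Z^3
degree 1: 22−12−10 = 0 → Ȟ^1 ≅ 0
degree 2: 18−6−12 = 0 → Ȟ^2 ≅ 0

Ȟ^0(U;F) ≅ Z^3,  Ȟ^1(U;F) ≅ 0,  Ȟ^2(U;F) ≅ 0


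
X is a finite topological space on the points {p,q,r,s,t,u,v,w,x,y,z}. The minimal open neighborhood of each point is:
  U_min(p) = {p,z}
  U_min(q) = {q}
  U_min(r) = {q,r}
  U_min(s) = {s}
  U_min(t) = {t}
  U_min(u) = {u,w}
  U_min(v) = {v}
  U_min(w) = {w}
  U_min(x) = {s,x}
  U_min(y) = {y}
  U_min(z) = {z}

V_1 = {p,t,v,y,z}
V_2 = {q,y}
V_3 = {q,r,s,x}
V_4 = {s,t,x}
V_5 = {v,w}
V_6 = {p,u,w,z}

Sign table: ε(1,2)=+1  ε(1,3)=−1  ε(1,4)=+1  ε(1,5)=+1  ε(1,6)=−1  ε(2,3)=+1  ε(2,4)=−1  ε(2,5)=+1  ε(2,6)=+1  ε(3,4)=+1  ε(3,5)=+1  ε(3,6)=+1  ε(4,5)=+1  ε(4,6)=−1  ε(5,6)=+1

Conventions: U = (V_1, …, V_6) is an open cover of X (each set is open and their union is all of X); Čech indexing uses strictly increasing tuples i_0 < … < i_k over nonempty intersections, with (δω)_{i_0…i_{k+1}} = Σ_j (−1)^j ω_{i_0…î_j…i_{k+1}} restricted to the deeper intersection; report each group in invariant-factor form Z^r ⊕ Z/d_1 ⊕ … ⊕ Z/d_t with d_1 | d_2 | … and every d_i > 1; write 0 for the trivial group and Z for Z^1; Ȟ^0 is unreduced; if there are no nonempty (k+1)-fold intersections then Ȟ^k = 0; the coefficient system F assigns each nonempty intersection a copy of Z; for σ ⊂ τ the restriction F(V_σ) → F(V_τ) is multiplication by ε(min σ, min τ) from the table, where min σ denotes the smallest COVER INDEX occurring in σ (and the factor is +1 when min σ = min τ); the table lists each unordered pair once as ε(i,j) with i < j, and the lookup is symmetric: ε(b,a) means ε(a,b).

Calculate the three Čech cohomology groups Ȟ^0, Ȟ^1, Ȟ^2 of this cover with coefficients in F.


nonempty intersections:
  V12={y} V14={t} V15={v} V16={p,z} V23={q} V34={s,x} V56={w}
C dims 6,7; δ0: rk 6, SNF 1^5·2
Ȟ^0: (6−6)−0=0 ⇒ 0
Ȟ^1: (7−0)−6=1 plus torsion [2] ⇒ Z ⊕ Z/2
Ȟ^2: (0−0)−0=0 ⇒ 0

Ȟ^0 ≅ 0; Ȟ^1 ≅ Z ⊕ Z/2; Ȟ^2 ≅ 0


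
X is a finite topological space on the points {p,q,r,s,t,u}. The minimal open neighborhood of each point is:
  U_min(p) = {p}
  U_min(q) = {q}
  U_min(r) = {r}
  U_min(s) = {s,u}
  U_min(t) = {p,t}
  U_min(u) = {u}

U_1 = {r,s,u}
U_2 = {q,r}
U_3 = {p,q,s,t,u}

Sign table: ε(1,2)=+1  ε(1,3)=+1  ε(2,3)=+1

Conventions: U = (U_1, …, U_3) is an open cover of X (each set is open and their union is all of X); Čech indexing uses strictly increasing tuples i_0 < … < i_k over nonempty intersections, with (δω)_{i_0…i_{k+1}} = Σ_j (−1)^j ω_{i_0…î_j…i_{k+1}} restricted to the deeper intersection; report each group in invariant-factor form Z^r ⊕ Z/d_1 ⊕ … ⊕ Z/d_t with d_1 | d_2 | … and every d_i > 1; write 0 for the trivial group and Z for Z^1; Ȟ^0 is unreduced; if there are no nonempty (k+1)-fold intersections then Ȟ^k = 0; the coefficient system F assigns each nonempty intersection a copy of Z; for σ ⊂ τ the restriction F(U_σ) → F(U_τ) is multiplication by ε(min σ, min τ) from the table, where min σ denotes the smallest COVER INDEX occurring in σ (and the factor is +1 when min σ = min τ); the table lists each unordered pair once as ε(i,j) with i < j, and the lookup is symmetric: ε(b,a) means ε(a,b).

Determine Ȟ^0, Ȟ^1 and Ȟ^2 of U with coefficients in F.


Ȟ^0 = Z, Ȟ^1 = Z, Ȟ^2 = 0

cover nerve:
  U12={r} U13={s,u} U23={q}
C dims 3,3; δ0: rk 2, SNF 1^2
Ȟ^0: (3−2)−0=1 ⇒ Z
Ȟ^1: (3−0)−2=1 ⇒ Z
Ȟ^2: (0−0)−0=0 ⇒ 0


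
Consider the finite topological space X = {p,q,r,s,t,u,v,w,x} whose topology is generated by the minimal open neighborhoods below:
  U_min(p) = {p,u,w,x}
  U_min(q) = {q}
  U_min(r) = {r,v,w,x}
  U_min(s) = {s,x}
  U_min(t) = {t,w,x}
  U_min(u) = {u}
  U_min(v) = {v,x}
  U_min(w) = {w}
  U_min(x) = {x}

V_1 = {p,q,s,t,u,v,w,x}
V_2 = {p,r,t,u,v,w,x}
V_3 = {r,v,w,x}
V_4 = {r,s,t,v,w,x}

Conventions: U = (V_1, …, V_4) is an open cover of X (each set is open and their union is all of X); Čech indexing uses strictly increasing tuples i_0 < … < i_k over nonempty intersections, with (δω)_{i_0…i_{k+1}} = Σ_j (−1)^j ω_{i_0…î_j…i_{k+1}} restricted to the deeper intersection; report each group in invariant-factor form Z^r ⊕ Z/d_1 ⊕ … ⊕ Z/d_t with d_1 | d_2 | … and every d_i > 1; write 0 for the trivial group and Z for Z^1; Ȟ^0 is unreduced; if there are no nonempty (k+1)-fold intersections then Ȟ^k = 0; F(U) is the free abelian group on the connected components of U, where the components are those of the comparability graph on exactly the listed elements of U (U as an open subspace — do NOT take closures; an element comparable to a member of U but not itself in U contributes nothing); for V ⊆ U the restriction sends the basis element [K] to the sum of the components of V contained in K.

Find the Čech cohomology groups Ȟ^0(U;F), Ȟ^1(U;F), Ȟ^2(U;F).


Ȟ^0 = Z^2, Ȟ^1 = 0, Ȟ^2 = 0

nerve of the cover:
  V12={p,t,u,v,w,x} V13={v,w,x} V14={s,t,v,w,x} V23={r,v,w,x} V24={r,t,v,w,x} V34={r,v,w,x}
  V123={v,w,x} V124={t,v,w,x} V134={v,w,x} V234={r,v,w,x}
  V1234={v,w,x}
components per intersection:
  V1: {p,s,t,u,v,w,x} {q}
  V2: {p,r,t,u,v,w,x}
  V3: {r,v,w,x}
  V4: {r,s,t,v,w,x}
  V12: {p,t,u,v,w,x}
  V13: {v,x} {w}
  V14: {s,t,v,w,x}
  V23: {r,v,w,x}
  V24: {r,t,v,w,x}
  V34: {r,v,w,x}
  V123: {v,x} {w}
  V124: {t,v,w,x}
  V134: {v,x} {w}
  V234: {r,v,w,x}
  V1234: {v,x} {w}
C dims 5,7,6,2; δ0: rk 3, SNF 1^3; δ1: rk 4, SNF 1^4; δ2: rk 2, SNF 1^2
Ȟ^0 = (5 − 3) − 0 = 2, so Ȟ^0 ≅ Z^2
Ȟ^1 = (7 − 4) − 3 = 0, so Ȟ^1 ≅ 0
Ȟ^2 = (6 − 2) − 4 = 0, so Ȟ^2 ≅ 0


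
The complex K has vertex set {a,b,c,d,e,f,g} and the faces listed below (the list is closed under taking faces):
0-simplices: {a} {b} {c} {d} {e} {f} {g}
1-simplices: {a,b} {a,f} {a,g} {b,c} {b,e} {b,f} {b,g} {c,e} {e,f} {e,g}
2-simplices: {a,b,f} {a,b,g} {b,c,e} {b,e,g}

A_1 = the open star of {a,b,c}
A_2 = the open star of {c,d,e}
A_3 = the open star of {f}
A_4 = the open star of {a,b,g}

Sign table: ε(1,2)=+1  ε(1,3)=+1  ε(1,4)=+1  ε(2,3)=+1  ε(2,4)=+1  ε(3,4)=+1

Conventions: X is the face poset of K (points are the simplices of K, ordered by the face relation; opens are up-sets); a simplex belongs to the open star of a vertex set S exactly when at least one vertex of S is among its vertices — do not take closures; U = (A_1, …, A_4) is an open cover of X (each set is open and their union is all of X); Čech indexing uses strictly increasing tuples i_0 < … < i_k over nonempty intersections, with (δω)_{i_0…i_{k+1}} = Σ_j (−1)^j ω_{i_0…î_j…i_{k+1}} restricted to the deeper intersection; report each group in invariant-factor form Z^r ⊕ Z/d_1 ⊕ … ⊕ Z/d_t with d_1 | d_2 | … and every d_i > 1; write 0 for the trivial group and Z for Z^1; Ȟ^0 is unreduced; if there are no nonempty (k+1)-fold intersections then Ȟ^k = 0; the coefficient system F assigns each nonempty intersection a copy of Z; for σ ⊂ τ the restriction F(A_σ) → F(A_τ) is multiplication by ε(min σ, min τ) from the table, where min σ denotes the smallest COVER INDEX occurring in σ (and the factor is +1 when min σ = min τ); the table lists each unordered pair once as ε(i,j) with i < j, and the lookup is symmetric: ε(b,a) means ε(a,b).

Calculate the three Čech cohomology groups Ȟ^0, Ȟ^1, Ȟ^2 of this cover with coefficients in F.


intersection data:
  A1={{a},{b},{c},{a,b},{a,f},{a,g},{b,c},{b,e},{b,f},{b,g},{c,e},{a,b,f},{a,b,g},{b,c,e},{b,e,g}} A2={{c},{d},{e},{b,c},{b,e},{c,e},{e,f},{e,g},{b,c,e},{b,e,g}} A3={{f},{a,f},{b,f},{e,f},{a,b,f}} A4={{a},{b},{g},{a,b},{a,f},{a,g},{b,c},{b,e},{b,f},{b,g},{e,g},{a,b,f},{a,b,g},{b,c,e},{b,e,g}}
  A12={{c},{b,c},{b,e},{c,e},{b,c,e},{b,e,g}} A13={{a,f},{b,f},{a,b,f}} A14={{a},{b},{a,b},{a,f},{a,g},{b,c},{b,e},{b,f},{b,g},{a,b,f},{a,b,g},{b,c,e},{b,e,g}} A23={{e,f}} A24={{b,c},{b,e},{e,g},{b,c,e},{b,e,g}} A34={{a,f},{b,f},{a,b,f}}
  A124={{b,c},{b,e},{b,c,e},{b,e,g}} A134={{a,f},{b,f},{a,b,f}}
C dims 4,6,2; δ0: rk 3, SNF 1^3; δ1: rk 2, SNF 1^2
Ȟ^0 = (4 − 3) − 0 = 1, so Ȟ^0 ≅ Z
Ȟ^1 = (6 − 2) − 3 = 1, so Ȟ^1 ≅ Z
Ȟ^2 = (2 − 0) − 2 = 0, so Ȟ^2 ≅ 0

Ȟ^0 ≅ Z,  Ȟ^1 ≅ Z,  Ȟ^2 ≅ 0


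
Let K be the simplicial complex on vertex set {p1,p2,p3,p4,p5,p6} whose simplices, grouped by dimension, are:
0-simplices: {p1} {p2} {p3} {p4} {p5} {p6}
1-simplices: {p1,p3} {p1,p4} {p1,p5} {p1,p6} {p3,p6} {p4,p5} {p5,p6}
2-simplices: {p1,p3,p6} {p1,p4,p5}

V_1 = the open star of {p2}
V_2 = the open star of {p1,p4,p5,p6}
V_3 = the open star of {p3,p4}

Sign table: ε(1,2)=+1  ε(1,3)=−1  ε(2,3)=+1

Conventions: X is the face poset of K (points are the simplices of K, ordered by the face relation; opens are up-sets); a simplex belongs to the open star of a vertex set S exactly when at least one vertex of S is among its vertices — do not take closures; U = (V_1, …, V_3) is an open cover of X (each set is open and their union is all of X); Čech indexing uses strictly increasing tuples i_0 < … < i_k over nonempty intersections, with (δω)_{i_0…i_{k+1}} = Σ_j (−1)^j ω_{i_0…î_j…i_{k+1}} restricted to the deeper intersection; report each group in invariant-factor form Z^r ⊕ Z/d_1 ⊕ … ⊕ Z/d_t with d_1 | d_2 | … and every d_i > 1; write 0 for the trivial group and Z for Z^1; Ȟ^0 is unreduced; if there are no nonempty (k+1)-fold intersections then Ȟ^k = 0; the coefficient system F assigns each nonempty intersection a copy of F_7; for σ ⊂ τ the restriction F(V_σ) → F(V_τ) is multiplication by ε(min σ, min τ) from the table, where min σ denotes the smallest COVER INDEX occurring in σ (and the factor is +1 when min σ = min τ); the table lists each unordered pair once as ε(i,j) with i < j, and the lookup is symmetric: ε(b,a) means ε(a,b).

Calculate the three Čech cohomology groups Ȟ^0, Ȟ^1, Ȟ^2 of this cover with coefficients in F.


Ȟ^0 = Z/7 ⊕ Z/7,  Ȟ^1 = 0,  Ȟ^2 = 0

cover nerve:
  V1={{p2}} V2={{p1},{p4},{p5},{p6},{p1,p3},{p1,p4},{p1,p5},{p1,p6},{p3,p6},{p4,p5},{p5,p6},{p1,p3,p6},{p1,p4,p5}} V3={{p3},{p4},{p1,p3},{p1,p4},{p3,p6},{p4,p5},{p1,p3,p6},{p1,p4,p5}}
  V23={{p4},{p1,p3},{p1,p4},{p3,p6},{p4,p5},{p1,p3,p6},{p1,p4,p5}}
C dims 3,1; δ0: rk_F7 1
Ȟ^0: (3−1)−0=2 ⇒ Z/7 ⊕ Z/7
Ȟ^1: (1−0)−1=0 ⇒ 0
Ȟ^2: (0−0)−0=0 ⇒ 0
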